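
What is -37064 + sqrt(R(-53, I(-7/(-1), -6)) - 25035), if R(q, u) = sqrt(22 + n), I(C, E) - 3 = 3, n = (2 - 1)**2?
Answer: -37064 + I*sqrt(25035 - sqrt(23)) ≈ -37064.0 + 158.21*I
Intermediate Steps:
n = 1 (n = 1**2 = 1)
I(C, E) = 6 (I(C, E) = 3 + 3 = 6)
R(q, u) = sqrt(23) (R(q, u) = sqrt(22 + 1) = sqrt(23))
-37064 + sqrt(R(-53, I(-7/(-1), -6)) - 25035) = -37064 + sqrt(sqrt(23) - 25035) = -37064 + sqrt(-25035 + sqrt(23))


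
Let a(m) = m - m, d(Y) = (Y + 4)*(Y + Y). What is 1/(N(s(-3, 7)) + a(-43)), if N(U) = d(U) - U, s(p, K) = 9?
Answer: 1/225 ≈ 0.0044444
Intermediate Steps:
d(Y) = 2*Y*(4 + Y) (d(Y) = (4 + Y)*(2*Y) = 2*Y*(4 + Y))
a(m) = 0
N(U) = -U + 2*U*(4 + U) (N(U) = 2*U*(4 + U) - U = -U + 2*U*(4 + U))
1/(N(s(-3, 7)) + a(-43)) = 1/(9*(7 + 2*9) + 0) = 1/(9*(7 + 18) + 0) = 1/(9*25 + 0) = 1/(225 + 0) = 1/225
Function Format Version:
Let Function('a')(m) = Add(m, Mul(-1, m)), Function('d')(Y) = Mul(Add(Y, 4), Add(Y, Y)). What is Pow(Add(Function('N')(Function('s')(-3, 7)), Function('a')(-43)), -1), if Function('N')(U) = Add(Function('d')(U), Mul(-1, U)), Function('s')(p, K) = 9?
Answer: Rational(1, 225) ≈ 0.0044444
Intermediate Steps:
Function('d')(Y) = Mul(2, Y, Add(4, Y)) (Function('d')(Y) = Mul(Add(4, Y), Mul(2, Y)) = Mul(2, Y, Add(4, Y)))
Function('a')(m) = 0
Function('N')(U) = Add(Mul(-1, U), Mul(2, U, Add(4, U))) (Function('N')(U) = Add(Mul(2, U, Add(4, U)), Mul(-1, U)) = Add(Mul(-1, U), Mul(2, U, Add(4, U))))
Pow(Add(Function('N')(Function('s')(-3, 7)), Function('a')(-43)), -1) = Pow(Add(Mul(9, Add(7, Mul(2, 9))), 0), -1) = Pow(Add(Mul(9, Add(7, 18)), 0), -1) = Pow(Add(Mul(9, 25), 0), -1) = Pow(Add(225, 0), -1) = Pow(225, -1) = Rational(1, 225)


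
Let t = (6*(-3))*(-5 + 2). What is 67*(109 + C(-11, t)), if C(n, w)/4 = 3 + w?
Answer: 22579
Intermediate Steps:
t = 54 (t = -18*(-3) = 54)
C(n, w) = 12 + 4*w (C(n, w) = 4*(3 + w) = 12 + 4*w)
67*(109 + C(-11, t)) = 67*(109 + (12 + 4*54)) = 67*(109 + (12 + 216)) = 67*(109 + 228) = 67*337 = 22579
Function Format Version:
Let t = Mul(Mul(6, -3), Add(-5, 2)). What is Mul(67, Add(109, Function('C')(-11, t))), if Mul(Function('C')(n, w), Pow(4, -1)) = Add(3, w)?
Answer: 22579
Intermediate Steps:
t = 54 (t = Mul(-18, -3) = 54)
Function('C')(n, w) = Add(12, Mul(4, w)) (Function('C')(n, w) = Mul(4, Add(3, w)) = Add(12, Mul(4, w)))
Mul(67, Add(109, Function('C')(-11, t))) = Mul(67, Add(109, Add(12, Mul(4, 54)))) = Mul(67, Add(109, Add(12, 216))) = Mul(67, Add(109, 228)) = Mul(67, 337) = 22579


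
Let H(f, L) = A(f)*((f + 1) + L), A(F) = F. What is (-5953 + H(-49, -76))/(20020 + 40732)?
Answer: 123/60752 ≈ 0.0020246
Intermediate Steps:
H(f, L) = f*(1 + L + f) (H(f, L) = f*((f + 1) + L) = f*((1 + f) + L) = f*(1 + L + f))
(-5953 + H(-49, -76))/(20020 + 40732) = (-5953 - 49*(1 - 76 - 49))/(20020 + 40732) = (-5953 - 49*(-124))/60752 = (-5953 + 6076)*(1/60752) = 123*(1/60752) = 123/60752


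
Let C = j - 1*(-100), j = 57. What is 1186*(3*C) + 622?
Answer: 559228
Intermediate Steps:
C = 157 (C = 57 - 1*(-100) = 57 + 100 = 157)
1186*(3*C) + 622 = 1186*(3*157) + 622 = 1186*471 + 622 = 558606 + 622 = 559228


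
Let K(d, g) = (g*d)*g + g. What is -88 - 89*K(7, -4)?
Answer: -9700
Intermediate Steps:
K(d, g) = g + d*g**2 (K(d, g) = (d*g)*g + g = d*g**2 + g = g + d*g**2)
-88 - 89*K(7, -4) = -88 - (-356)*(1 + 7*(-4)) = -88 - (-356)*(1 - 28) = -88 - (-356)*(-27) = -88 - 89*108 = -88 - 9612 = -9700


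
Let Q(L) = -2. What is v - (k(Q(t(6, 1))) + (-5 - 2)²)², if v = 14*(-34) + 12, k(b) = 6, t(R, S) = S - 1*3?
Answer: -3489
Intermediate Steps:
t(R, S) = -3 + S (t(R, S) = S - 3 = -3 + S)
v = -464 (v = -476 + 12 = -464)
v - (k(Q(t(6, 1))) + (-5 - 2)²)² = -464 - (6 + (-5 - 2)²)² = -464 - (6 + (-7)²)² = -464 - (6 + 49)² = -464 - 1*55² = -464 - 1*3025 = -464 - 3025 = -3489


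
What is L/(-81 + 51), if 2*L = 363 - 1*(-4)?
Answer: -367/60 ≈ -6.1167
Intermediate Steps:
L = 367/2 (L = (363 - 1*(-4))/2 = (363 + 4)/2 = (1/2)*367 = 367/2 ≈ 183.50)
L/(-81 + 51) = 367/(2*(-81 + 51)) = (367/2)/(-30) = (367/2)*(-1/30) = -367/60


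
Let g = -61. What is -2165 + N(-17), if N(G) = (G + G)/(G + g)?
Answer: -84418/39 ≈ -2164.6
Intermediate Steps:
N(G) = 2*G/(-61 + G) (N(G) = (G + G)/(G - 61) = (2*G)/(-61 + G) = 2*G/(-61 + G))
-2165 + N(-17) = -2165 + 2*(-17)/(-61 - 17) = -2165 + 2*(-17)/(-78) = -2165 + 2*(-17)*(-1/78) = -2165 + 17/39 = -84418/39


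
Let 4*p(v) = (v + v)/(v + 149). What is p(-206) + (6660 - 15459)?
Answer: -501440/57 ≈ -8797.2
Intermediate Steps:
p(v) = v/(2*(149 + v)) (p(v) = ((v + v)/(v + 149))/4 = ((2*v)/(149 + v))/4 = (2*v/(149 + v))/4 = v/(2*(149 + v)))
p(-206) + (6660 - 15459) = (½)*(-206)/(149 - 206) + (6660 - 15459) = (½)*(-206)/(-57) - 8799 = (½)*(-206)*(-1/57) - 8799 = 103/57 - 8799 = -501440/57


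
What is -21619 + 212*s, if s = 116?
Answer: 2973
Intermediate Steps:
-21619 + 212*s = -21619 + 212*116 = -21619 + 24592 = 2973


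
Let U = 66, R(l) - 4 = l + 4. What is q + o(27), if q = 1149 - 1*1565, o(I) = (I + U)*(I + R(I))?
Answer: 5350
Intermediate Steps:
R(l) = 8 + l (R(l) = 4 + (l + 4) = 4 + (4 + l) = 8 + l)
o(I) = (8 + 2*I)*(66 + I) (o(I) = (I + 66)*(I + (8 + I)) = (66 + I)*(8 + 2*I) = (8 + 2*I)*(66 + I))
q = -416 (q = 1149 - 1565 = -416)
q + o(27) = -416 + (528 + 2*27² + 140*27) = -416 + (528 + 2*729 + 3780) = -416 + (528 + 1458 + 3780) = -416 + 5766 = 5350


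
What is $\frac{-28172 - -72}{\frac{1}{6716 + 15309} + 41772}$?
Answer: $- \frac{618902500}{920028301} \approx -0.6727$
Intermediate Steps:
$\frac{-28172 - -72}{\frac{1}{6716 + 15309} + 41772} = \frac{-28172 + \left(-5212 + 5284\right)}{\frac{1}{22025} + 41772} = \frac{-28172 + 72}{\frac{1}{22025} + 41772} = - \frac{28100}{\frac{920028301}{22025}} = \left(-28100\right) \frac{22025}{920028301} = - \frac{618902500}{920028301}$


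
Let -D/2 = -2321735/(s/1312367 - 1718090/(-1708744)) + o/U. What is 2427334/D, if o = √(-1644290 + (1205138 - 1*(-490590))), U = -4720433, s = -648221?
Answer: 8408822928153277616314340281629682411859590730/31446436123231823925653900456534011826019948929 - 784960124908657780931159799714499*√51438/62892872246463647851307800913068023652039897858 ≈ 0.26740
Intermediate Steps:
o = √51438 (o = √(-1644290 + (1205138 + 490590)) = √(-1644290 + 1695728) = √51438 ≈ 226.80)
D = 106254876859747720/11705315047 + 2*√51438/4720433 (D = -2*(-2321735/(-648221/1312367 - 1718090/(-1708744)) + √51438/(-4720433)) = -2*(-2321735/(-648221*1/1312367 - 1718090*(-1/1708744)) + √51438*(-1/4720433)) = -2*(-2321735/(-13229/26783 + 859045/854372) - √51438/4720433) = -2*(-2321735/11705315047/22882645276 - √51438/4720433) = -2*(-2321735*22882645276/11705315047 - √51438/4720433) = -2*(-53127438429873860/11705315047 - √51438/4720433) = 106254876859747720/11705315047 + 2*√51438/4720433 ≈ 9.0775e+6)
2427334/D = 2427334/(106254876859747720/11705315047 + 2*√51438/4720433)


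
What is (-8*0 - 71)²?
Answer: 5041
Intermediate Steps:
(-8*0 - 71)² = (0 - 71)² = (-71)² = 5041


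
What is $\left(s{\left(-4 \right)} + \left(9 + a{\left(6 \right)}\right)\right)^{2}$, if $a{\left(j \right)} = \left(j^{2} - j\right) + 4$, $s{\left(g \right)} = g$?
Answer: $1521$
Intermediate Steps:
$a{\left(j \right)} = 4 + j^{2} - j$
$\left(s{\left(-4 \right)} + \left(9 + a{\left(6 \right)}\right)\right)^{2} = \left(-4 + \left(9 + \left(4 + 6^{2} - 6\right)\right)\right)^{2} = \left(-4 + \left(9 + \left(4 + 36 - 6\right)\right)\right)^{2} = \left(-4 + \left(9 + 34\right)\right)^{2} = \left(-4 + 43\right)^{2} = 39^{2} = 1521$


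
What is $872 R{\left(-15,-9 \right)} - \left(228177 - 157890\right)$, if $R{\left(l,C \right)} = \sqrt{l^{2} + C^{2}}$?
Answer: $-70287 + 2616 \sqrt{34} \approx -55033.0$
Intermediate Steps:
$R{\left(l,C \right)} = \sqrt{C^{2} + l^{2}}$
$872 R{\left(-15,-9 \right)} - \left(228177 - 157890\right) = 872 \sqrt{\left(-9\right)^{2} + \left(-15\right)^{2}} - \left(228177 - 157890\right) = 872 \sqrt{81 + 225} - 70287 = 872 \sqrt{306} - 70287 = 872 \cdot 3 \sqrt{34} - 70287 = 2616 \sqrt{34} - 70287 = -70287 + 2616 \sqrt{34}$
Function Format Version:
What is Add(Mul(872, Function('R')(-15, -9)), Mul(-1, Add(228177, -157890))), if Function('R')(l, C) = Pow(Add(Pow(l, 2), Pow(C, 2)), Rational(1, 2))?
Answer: Add(-70287, Mul(2616, Pow(34, Rational(1, 2)))) ≈ -55033.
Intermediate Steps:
Function('R')(l, C) = Pow(Add(Pow(C, 2), Pow(l, 2)), Rational(1, 2))
Add(Mul(872, Function('R')(-15, -9)), Mul(-1, Add(228177, -157890))) = Add(Mul(872, Pow(Add(Pow(-9, 2), Pow(-15, 2)), Rational(1, 2))), Mul(-1, Add(228177, -157890))) = Add(Mul(872, Pow(Add(81, 225), Rational(1, 2))), Mul(-1, 70287)) = Add(Mul(872, Pow(306, Rational(1, 2))), -70287) = Add(Mul(872, Mul(3, Pow(34, Rational(1, 2)))), -70287) = Add(Mul(2616, Pow(34, Rational(1, 2))), -70287) = Add(-70287, Mul(2616, Pow(34, Rational(1, 2))))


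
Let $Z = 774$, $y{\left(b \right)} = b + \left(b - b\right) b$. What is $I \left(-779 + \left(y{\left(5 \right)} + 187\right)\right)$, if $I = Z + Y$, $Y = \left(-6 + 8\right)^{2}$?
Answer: $-456686$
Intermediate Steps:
$y{\left(b \right)} = b$ ($y{\left(b \right)} = b + 0 b = b + 0 = b$)
$Y = 4$ ($Y = 2^{2} = 4$)
$I = 778$ ($I = 774 + 4 = 778$)
$I \left(-779 + \left(y{\left(5 \right)} + 187\right)\right) = 778 \left(-779 + \left(5 + 187\right)\right) = 778 \left(-779 + 192\right) = 778 \left(-587\right) = -456686$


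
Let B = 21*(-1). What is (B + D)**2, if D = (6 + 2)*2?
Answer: 25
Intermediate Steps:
B = -21
D = 16 (D = 8*2 = 16)
(B + D)**2 = (-21 + 16)**2 = (-5)**2 = 25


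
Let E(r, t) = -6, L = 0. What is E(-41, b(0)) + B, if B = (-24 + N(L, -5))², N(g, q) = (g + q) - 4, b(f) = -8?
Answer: 1083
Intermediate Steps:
N(g, q) = -4 + g + q
B = 1089 (B = (-24 + (-4 + 0 - 5))² = (-24 - 9)² = (-33)² = 1089)
E(-41, b(0)) + B = -6 + 1089 = 1083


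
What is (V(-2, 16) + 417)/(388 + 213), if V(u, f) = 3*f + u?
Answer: 463/601 ≈ 0.77038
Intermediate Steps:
V(u, f) = u + 3*f
(V(-2, 16) + 417)/(388 + 213) = ((-2 + 3*16) + 417)/(388 + 213) = ((-2 + 48) + 417)/601 = (46 + 417)*(1/601) = 463*(1/601) = 463/601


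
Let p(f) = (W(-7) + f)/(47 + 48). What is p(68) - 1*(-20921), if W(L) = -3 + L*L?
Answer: 104611/5 ≈ 20922.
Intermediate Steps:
W(L) = -3 + L²
p(f) = 46/95 + f/95 (p(f) = ((-3 + (-7)²) + f)/(47 + 48) = ((-3 + 49) + f)/95 = (46 + f)*(1/95) = 46/95 + f/95)
p(68) - 1*(-20921) = (46/95 + (1/95)*68) - 1*(-20921) = (46/95 + 68/95) + 20921 = 6/5 + 20921 = 104611/5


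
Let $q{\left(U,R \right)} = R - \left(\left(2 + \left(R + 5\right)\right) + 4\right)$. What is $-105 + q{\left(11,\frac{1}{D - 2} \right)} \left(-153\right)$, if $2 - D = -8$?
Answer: $1578$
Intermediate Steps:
$D = 10$ ($D = 2 - -8 = 2 + 8 = 10$)
$q{\left(U,R \right)} = -11$ ($q{\left(U,R \right)} = R - \left(\left(2 + \left(5 + R\right)\right) + 4\right) = R - \left(\left(7 + R\right) + 4\right) = R - \left(11 + R\right) = -11$)
$-105 + q{\left(11,\frac{1}{D - 2} \right)} \left(-153\right) = -105 - -1683 = -105 + 1683 = 1578$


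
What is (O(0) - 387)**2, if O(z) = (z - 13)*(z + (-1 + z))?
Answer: 139876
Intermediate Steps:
O(z) = (-1 + 2*z)*(-13 + z) (O(z) = (-13 + z)*(-1 + 2*z) = (-1 + 2*z)*(-13 + z))
(O(0) - 387)**2 = ((13 - 27*0 + 2*0**2) - 387)**2 = ((13 + 0 + 2*0) - 387)**2 = ((13 + 0 + 0) - 387)**2 = (13 - 387)**2 = (-374)**2 = 139876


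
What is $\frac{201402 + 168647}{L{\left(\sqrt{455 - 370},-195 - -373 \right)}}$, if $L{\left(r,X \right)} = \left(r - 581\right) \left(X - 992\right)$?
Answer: $\frac{214998469}{274705464} + \frac{370049 \sqrt{85}}{274705464} \approx 0.79507$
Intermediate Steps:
$L{\left(r,X \right)} = \left(-992 + X\right) \left(-581 + r\right)$ ($L{\left(r,X \right)} = \left(-581 + r\right) \left(-992 + X\right) = \left(-992 + X\right) \left(-581 + r\right)$)
$\frac{201402 + 168647}{L{\left(\sqrt{455 - 370},-195 - -373 \right)}} = \frac{201402 + 168647}{576352 - 992 \sqrt{455 - 370} - 581 \left(-195 - -373\right) + \left(-195 - -373\right) \sqrt{455 - 370}} = \frac{370049}{576352 - 992 \sqrt{85} - 581 \left(-195 + 373\right) + \left(-195 + 373\right) \sqrt{85}} = \frac{370049}{576352 - 992 \sqrt{85} - 103418 + 178 \sqrt{85}} = \frac{370049}{472934 - 814 \sqrt{85}}$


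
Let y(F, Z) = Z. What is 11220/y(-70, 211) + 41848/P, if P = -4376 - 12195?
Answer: 177096692/3496481 ≈ 50.650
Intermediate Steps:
P = -16571
11220/y(-70, 211) + 41848/P = 11220/211 + 41848/(-16571) = 11220*(1/211) + 41848*(-1/16571) = 11220/211 - 41848/16571 = 177096692/3496481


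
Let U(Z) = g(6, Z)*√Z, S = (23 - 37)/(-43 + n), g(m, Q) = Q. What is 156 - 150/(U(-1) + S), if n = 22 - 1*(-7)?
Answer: 81 - 75*I ≈ 81.0 - 75.0*I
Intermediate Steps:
n = 29 (n = 22 + 7 = 29)
S = 1 (S = (23 - 37)/(-43 + 29) = -14/(-14) = -14*(-1/14) = 1)
U(Z) = Z^(3/2) (U(Z) = Z*√Z = Z^(3/2))
156 - 150/(U(-1) + S) = 156 - 150/((-1)^(3/2) + 1) = 156 - 150/(-I + 1) = 156 - 150*(1 + I)/2 = 156 - 75*(1 + I)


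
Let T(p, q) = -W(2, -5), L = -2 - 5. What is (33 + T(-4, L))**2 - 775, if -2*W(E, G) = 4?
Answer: 450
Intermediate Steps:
L = -7
W(E, G) = -2 (W(E, G) = -1/2*4 = -2)
T(p, q) = 2 (T(p, q) = -1*(-2) = 2)
(33 + T(-4, L))**2 - 775 = (33 + 2)**2 - 775 = 35**2 - 775 = 1225 - 775 = 450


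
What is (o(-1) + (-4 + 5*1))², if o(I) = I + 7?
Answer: 49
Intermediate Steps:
o(I) = 7 + I
(o(-1) + (-4 + 5*1))² = ((7 - 1) + (-4 + 5*1))² = (6 + (-4 + 5))² = (6 + 1)² = 7² = 49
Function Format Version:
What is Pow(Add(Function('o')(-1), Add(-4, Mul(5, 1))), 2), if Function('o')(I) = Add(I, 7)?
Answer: 49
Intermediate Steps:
Function('o')(I) = Add(7, I)
Pow(Add(Function('o')(-1), Add(-4, Mul(5, 1))), 2) = Pow(Add(Add(7, -1), Add(-4, Mul(5, 1))), 2) = Pow(Add(6, Add(-4, 5)), 2) = Pow(Add(6, 1), 2) = Pow(7, 2) = 49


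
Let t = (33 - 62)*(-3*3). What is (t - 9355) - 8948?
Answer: -18042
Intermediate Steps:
t = 261 (t = -29*(-9) = 261)
(t - 9355) - 8948 = (261 - 9355) - 8948 = -9094 - 8948 = -18042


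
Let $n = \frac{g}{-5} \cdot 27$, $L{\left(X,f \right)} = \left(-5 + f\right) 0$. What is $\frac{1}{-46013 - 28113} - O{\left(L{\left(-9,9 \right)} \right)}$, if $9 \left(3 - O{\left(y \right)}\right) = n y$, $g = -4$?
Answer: $- \frac{222379}{74126} \approx -3.0$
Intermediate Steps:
$L{\left(X,f \right)} = 0$
$n = \frac{108}{5}$ ($n = - \frac{4}{-5} \cdot 27 = \left(-4\right) \left(- \frac{1}{5}\right) 27 = \frac{4}{5} \cdot 27 = \frac{108}{5} \approx 21.6$)
$O{\left(y \right)} = 3 - \frac{12 y}{5}$ ($O{\left(y \right)} = 3 - \frac{\frac{108}{5} y}{9} = 3 - \frac{12 y}{5}$)
$\frac{1}{-46013 - 28113} - O{\left(L{\left(-9,9 \right)} \right)} = \frac{1}{-46013 - 28113} - \left(3 - 0\right) = \frac{1}{-74126} - \left(3 + 0\right) = - \frac{1}{74126} - 3 = - \frac{222379}{74126}$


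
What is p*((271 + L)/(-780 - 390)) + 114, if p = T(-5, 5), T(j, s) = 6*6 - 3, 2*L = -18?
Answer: 20789/195 ≈ 106.61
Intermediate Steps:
L = -9 (L = (½)*(-18) = -9)
T(j, s) = 33 (T(j, s) = 36 - 3 = 33)
p = 33
p*((271 + L)/(-780 - 390)) + 114 = 33*((271 - 9)/(-780 - 390)) + 114 = 33*(262/(-1170)) + 114 = 33*(262*(-1/1170)) + 114 = 33*(-131/585) + 114 = -1441/195 + 114 = 20789/195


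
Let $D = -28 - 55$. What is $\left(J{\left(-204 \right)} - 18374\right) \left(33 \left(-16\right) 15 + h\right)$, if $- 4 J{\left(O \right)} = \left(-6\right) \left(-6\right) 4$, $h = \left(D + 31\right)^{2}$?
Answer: $96026560$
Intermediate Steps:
$D = -83$ ($D = -28 - 55 = -83$)
$h = 2704$ ($h = \left(-83 + 31\right)^{2} = \left(-52\right)^{2} = 2704$)
$J{\left(O \right)} = -36$ ($J{\left(O \right)} = - \frac{\left(-6\right) \left(-6\right) 4}{4} = - \frac{36 \cdot 4}{4} = \left(- \frac{1}{4}\right) 144 = -36$)
$\left(J{\left(-204 \right)} - 18374\right) \left(33 \left(-16\right) 15 + h\right) = \left(-36 - 18374\right) \left(33 \left(-16\right) 15 + 2704\right) = - 18410 \left(\left(-528\right) 15 + 2704\right) = - 18410 \left(-7920 + 2704\right) = \left(-18410\right) \left(-5216\right) = 96026560$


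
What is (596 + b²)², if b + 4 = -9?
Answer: 585225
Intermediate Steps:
b = -13 (b = -4 - 9 = -13)
(596 + b²)² = (596 + (-13)²)² = (596 + 169)² = 765² = 585225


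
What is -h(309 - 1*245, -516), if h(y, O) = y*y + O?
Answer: -3580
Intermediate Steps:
h(y, O) = O + y² (h(y, O) = y² + O = O + y²)
-h(309 - 1*245, -516) = -(-516 + (309 - 1*245)²) = -(-516 + (309 - 245)²) = -(-516 + 64²) = -(-516 + 4096) = -1*3580 = -3580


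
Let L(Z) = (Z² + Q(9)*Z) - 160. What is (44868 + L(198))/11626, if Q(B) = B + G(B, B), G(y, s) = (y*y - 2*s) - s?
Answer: 48193/5813 ≈ 8.2906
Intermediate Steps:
G(y, s) = y² - 3*s (G(y, s) = (y² - 2*s) - s = y² - 3*s)
Q(B) = B² - 2*B (Q(B) = B + (B² - 3*B) = B² - 2*B)
L(Z) = -160 + Z² + 63*Z (L(Z) = (Z² + (9*(-2 + 9))*Z) - 160 = (Z² + (9*7)*Z) - 160 = (Z² + 63*Z) - 160 = -160 + Z² + 63*Z)
(44868 + L(198))/11626 = (44868 + (-160 + 198² + 63*198))/11626 = (44868 + (-160 + 39204 + 12474))*(1/11626) = (44868 + 51518)*(1/11626) = 96386*(1/11626) = 48193/5813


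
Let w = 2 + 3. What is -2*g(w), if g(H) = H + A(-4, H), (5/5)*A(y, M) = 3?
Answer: -16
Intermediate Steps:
A(y, M) = 3
w = 5
g(H) = 3 + H (g(H) = H + 3 = 3 + H)
-2*g(w) = -2*(3 + 5) = -2*8 = -16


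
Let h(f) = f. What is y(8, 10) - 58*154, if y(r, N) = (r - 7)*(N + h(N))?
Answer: -8912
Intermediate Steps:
y(r, N) = 2*N*(-7 + r) (y(r, N) = (r - 7)*(N + N) = (-7 + r)*(2*N) = 2*N*(-7 + r))
y(8, 10) - 58*154 = 2*10*(-7 + 8) - 58*154 = 2*10*1 - 8932 = 20 - 8932 = -8912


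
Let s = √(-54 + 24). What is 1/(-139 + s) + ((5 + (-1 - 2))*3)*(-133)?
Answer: -15442237/19351 - I*√30/19351 ≈ -798.01 - 0.00028305*I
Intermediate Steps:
s = I*√30 (s = √(-30) = I*√30 ≈ 5.4772*I)
1/(-139 + s) + ((5 + (-1 - 2))*3)*(-133) = 1/(-139 + I*√30) + ((5 + (-1 - 2))*3)*(-133) = 1/(-139 + I*√30) + ((5 - 3)*3)*(-133) = 1/(-139 + I*√30) + (2*3)*(-133) = 1/(-139 + I*√30) + 6*(-133) = 1/(-139 + I*√30) - 798 = -798 + 1/(-139 + I*√30)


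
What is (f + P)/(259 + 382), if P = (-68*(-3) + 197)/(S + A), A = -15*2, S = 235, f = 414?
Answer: 85271/131405 ≈ 0.64892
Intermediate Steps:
A = -30
P = 401/205 (P = (-68*(-3) + 197)/(235 - 30) = (204 + 197)/205 = 401*(1/205) = 401/205 ≈ 1.9561)
(f + P)/(259 + 382) = (414 + 401/205)/(259 + 382) = (85271/205)/641 = (85271/205)*(1/641) = 85271/131405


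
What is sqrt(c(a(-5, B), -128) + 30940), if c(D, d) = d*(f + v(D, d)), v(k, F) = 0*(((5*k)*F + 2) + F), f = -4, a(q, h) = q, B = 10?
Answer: 2*sqrt(7863) ≈ 177.35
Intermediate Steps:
v(k, F) = 0 (v(k, F) = 0*((5*F*k + 2) + F) = 0*((2 + 5*F*k) + F) = 0*(2 + F + 5*F*k) = 0)
c(D, d) = -4*d (c(D, d) = d*(-4 + 0) = d*(-4) = -4*d)
sqrt(c(a(-5, B), -128) + 30940) = sqrt(-4*(-128) + 30940) = sqrt(512 + 30940) = sqrt(31452) = 2*sqrt(7863)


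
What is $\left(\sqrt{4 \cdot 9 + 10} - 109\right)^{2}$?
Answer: $\left(109 - \sqrt{46}\right)^{2} \approx 10448.0$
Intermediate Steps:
$\left(\sqrt{4 \cdot 9 + 10} - 109\right)^{2} = \left(\sqrt{36 + 10} - 109\right)^{2} = \left(\sqrt{46} - 109\right)^{2} = \left(-109 + \sqrt{46}\right)^{2}$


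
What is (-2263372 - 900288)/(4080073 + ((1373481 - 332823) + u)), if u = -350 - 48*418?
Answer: -3163660/5100317 ≈ -0.62029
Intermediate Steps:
u = -20414 (u = -350 - 20064 = -20414)
(-2263372 - 900288)/(4080073 + ((1373481 - 332823) + u)) = (-2263372 - 900288)/(4080073 + ((1373481 - 332823) - 20414)) = -3163660/(4080073 + (1040658 - 20414)) = -3163660/(4080073 + 1020244) = -3163660/5100317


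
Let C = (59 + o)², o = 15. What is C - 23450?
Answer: -17974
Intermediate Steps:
C = 5476 (C = (59 + 15)² = 74² = 5476)
C - 23450 = 5476 - 23450 = -17974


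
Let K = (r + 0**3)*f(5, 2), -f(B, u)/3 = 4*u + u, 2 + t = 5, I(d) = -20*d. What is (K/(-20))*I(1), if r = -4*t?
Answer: 360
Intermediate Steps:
t = 3 (t = -2 + 5 = 3)
f(B, u) = -15*u (f(B, u) = -3*(4*u + u) = -15*u)
r = -12 (r = -4*3 = -12)
K = 360 (K = (-12 + 0**3)*(-15*2) = (-12 + 0)*(-30) = -12*(-30) = 360)
(K/(-20))*I(1) = (360/(-20))*(-20*1) = (360*(-1/20))*(-20) = -18*(-20) = 360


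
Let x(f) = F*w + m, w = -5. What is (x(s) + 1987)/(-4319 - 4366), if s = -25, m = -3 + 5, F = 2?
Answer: -1979/8685 ≈ -0.22786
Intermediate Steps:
m = 2
x(f) = -8 (x(f) = 2*(-5) + 2 = -10 + 2 = -8)
(x(s) + 1987)/(-4319 - 4366) = (-8 + 1987)/(-4319 - 4366) = 1979/(-8685) = 1979*(-1/8685) = -1979/8685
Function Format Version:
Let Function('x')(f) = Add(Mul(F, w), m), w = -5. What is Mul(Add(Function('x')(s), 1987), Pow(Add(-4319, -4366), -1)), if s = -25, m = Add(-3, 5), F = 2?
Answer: Rational(-1979, 8685) ≈ -0.22786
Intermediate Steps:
m = 2
Function('x')(f) = -8 (Function('x')(f) = Add(Mul(2, -5), 2) = Add(-10, 2) = -8)
Mul(Add(Function('x')(s), 1987), Pow(Add(-4319, -4366), -1)) = Mul(Add(-8, 1987), Pow(Add(-4319, -4366), -1)) = Mul(1979, Pow(-8685, -1)) = Mul(1979, Rational(-1, 8685)) = Rational(-1979, 8685)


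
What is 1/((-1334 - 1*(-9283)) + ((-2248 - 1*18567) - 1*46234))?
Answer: -1/59100 ≈ -1.6920e-5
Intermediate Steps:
1/((-1334 - 1*(-9283)) + ((-2248 - 1*18567) - 1*46234)) = 1/((-1334 + 9283) + ((-2248 - 18567) - 46234)) = 1/(7949 + (-20815 - 46234)) = 1/(7949 - 67049) = 1/(-59100) = -1/59100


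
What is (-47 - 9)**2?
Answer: 3136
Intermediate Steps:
(-47 - 9)**2 = (-56)**2 = 3136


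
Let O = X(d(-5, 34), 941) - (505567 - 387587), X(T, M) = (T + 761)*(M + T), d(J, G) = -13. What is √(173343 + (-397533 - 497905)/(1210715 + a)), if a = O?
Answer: √553471602191834861/1786879 ≈ 416.34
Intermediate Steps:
X(T, M) = (761 + T)*(M + T)
O = 576164 (O = ((-13)² + 761*941 + 761*(-13) + 941*(-13)) - (505567 - 387587) = (169 + 716101 - 9893 - 12233) - 1*117980 = 694144 - 117980 = 576164)
a = 576164
√(173343 + (-397533 - 497905)/(1210715 + a)) = √(173343 + (-397533 - 497905)/(1210715 + 576164)) = √(173343 - 895438/1786879) = √(309742071059/1786879) = √553471602191834861/1786879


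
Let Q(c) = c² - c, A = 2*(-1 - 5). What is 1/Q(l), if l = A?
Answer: 1/156 ≈ 0.0064103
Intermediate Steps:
A = -12 (A = 2*(-6) = -12)
l = -12
1/Q(l) = 1/(-12*(-1 - 12)) = 1/(-12*(-13)) = 1/156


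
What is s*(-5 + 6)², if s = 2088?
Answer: 2088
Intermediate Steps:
s*(-5 + 6)² = 2088*(-5 + 6)² = 2088*1² = 2088*1 = 2088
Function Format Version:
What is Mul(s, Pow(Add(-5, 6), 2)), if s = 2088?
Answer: 2088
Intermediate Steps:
Mul(s, Pow(Add(-5, 6), 2)) = Mul(2088, Pow(Add(-5, 6), 2)) = Mul(2088, Pow(1, 2)) = Mul(2088, 1) = 2088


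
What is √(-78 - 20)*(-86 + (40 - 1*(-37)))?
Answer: -63*I*√2 ≈ -89.095*I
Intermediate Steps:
√(-78 - 20)*(-86 + (40 - 1*(-37))) = √(-98)*(-86 + (40 + 37)) = (7*I*√2)*(-86 + 77) = (7*I*√2)*(-9) = -63*I*√2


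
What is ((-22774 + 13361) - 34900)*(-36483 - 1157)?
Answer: 1667941320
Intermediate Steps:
((-22774 + 13361) - 34900)*(-36483 - 1157) = (-9413 - 34900)*(-37640) = -44313*(-37640) = 1667941320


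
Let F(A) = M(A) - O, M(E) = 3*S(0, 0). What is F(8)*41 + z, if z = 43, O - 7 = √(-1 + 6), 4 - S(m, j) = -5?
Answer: 863 - 41*√5 ≈ 771.32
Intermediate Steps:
S(m, j) = 9 (S(m, j) = 4 - 1*(-5) = 4 + 5 = 9)
M(E) = 27 (M(E) = 3*9 = 27)
O = 7 + √5 (O = 7 + √(-1 + 6) = 7 + √5 ≈ 9.2361)
F(A) = 20 - √5 (F(A) = 27 - (7 + √5) = 27 + (-7 - √5) = 20 - √5)
F(8)*41 + z = (20 - √5)*41 + 43 = (820 - 41*√5) + 43 = 863 - 41*√5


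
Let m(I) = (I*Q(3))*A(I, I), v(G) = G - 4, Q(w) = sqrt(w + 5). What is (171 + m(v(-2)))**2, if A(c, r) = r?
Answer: 39609 + 24624*sqrt(2) ≈ 74433.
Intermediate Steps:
Q(w) = sqrt(5 + w)
v(G) = -4 + G
m(I) = 2*sqrt(2)*I**2 (m(I) = (I*sqrt(5 + 3))*I = (I*sqrt(8))*I = (I*(2*sqrt(2)))*I = (2*I*sqrt(2))*I = 2*sqrt(2)*I**2)
(171 + m(v(-2)))**2 = (171 + 2*sqrt(2)*(-4 - 2)**2)**2 = (171 + 2*sqrt(2)*(-6)**2)**2 = (171 + 2*sqrt(2)*36)**2 = (171 + 72*sqrt(2))**2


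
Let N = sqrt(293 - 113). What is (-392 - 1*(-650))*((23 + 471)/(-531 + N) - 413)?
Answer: -3343618854/31309 - 84968*sqrt(5)/31309 ≈ -1.0680e+5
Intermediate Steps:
N = 6*sqrt(5) (N = sqrt(180) = 6*sqrt(5) ≈ 13.416)
(-392 - 1*(-650))*((23 + 471)/(-531 + N) - 413) = (-392 - 1*(-650))*((23 + 471)/(-531 + 6*sqrt(5)) - 413) = (-392 + 650)*(494/(-531 + 6*sqrt(5)) - 413) = 258*(-413 + 494/(-531 + 6*sqrt(5))) = -106554 + 127452/(-531 + 6*sqrt(5))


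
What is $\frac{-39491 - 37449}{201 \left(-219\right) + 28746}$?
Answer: $\frac{76940}{15273} \approx 5.0377$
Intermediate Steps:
$\frac{-39491 - 37449}{201 \left(-219\right) + 28746} = - \frac{76940}{-44019 + 28746} = - \frac{76940}{-15273} = \left(-76940\right) \left(- \frac{1}{15273}\right) = \frac{76940}{15273}$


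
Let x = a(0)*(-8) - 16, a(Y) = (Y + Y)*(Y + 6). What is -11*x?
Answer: 176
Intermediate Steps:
a(Y) = 2*Y*(6 + Y) (a(Y) = (2*Y)*(6 + Y) = 2*Y*(6 + Y))
x = -16 (x = (2*0*(6 + 0))*(-8) - 16 = (2*0*6)*(-8) - 16 = 0*(-8) - 16 = 0 - 16 = -16)
-11*x = -11*(-16) = 176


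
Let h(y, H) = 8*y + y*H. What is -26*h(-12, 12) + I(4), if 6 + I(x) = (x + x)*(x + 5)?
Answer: 6306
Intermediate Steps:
h(y, H) = 8*y + H*y
I(x) = -6 + 2*x*(5 + x) (I(x) = -6 + (x + x)*(x + 5) = -6 + (2*x)*(5 + x) = -6 + 2*x*(5 + x))
-26*h(-12, 12) + I(4) = -(-312)*(8 + 12) + (-6 + 2*4² + 10*4) = -(-312)*20 + (-6 + 2*16 + 40) = -26*(-240) + (-6 + 32 + 40) = 6240 + 66 = 6306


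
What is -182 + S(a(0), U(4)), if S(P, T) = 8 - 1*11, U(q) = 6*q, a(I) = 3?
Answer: -185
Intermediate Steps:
S(P, T) = -3 (S(P, T) = 8 - 11 = -3)
-182 + S(a(0), U(4)) = -182 - 3 = -185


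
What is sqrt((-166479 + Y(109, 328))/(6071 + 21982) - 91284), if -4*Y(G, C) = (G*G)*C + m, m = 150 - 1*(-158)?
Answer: 5*I*sqrt(35491282042)/3117 ≈ 302.2*I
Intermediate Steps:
m = 308 (m = 150 + 158 = 308)
Y(G, C) = -77 - C*G**2/4 (Y(G, C) = -((G*G)*C + 308)/4 = -(G**2*C + 308)/4 = -(C*G**2 + 308)/4 = -(308 + C*G**2)/4 = -77 - C*G**2/4)
sqrt((-166479 + Y(109, 328))/(6071 + 21982) - 91284) = sqrt((-166479 + (-77 - 1/4*328*109**2))/(6071 + 21982) - 91284) = sqrt((-166479 + (-77 - 1/4*328*11881))/28053 - 91284) = sqrt((-166479 + (-77 - 974242))*(1/28053) - 91284) = sqrt((-166479 - 974319)*(1/28053) - 91284) = sqrt(-1140798*1/28053 - 91284) = sqrt(-380266/9351 - 91284) = sqrt(-853976950/9351) = 5*I*sqrt(35491282042)/3117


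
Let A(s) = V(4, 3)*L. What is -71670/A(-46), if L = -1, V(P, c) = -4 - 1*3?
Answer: -71670/7 ≈ -10239.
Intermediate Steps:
V(P, c) = -7 (V(P, c) = -4 - 3 = -7)
A(s) = 7 (A(s) = -7*(-1) = 7)
-71670/A(-46) = -71670/7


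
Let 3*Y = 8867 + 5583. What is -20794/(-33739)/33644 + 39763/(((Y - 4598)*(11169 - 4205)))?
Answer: 33875429547905/1296410205103936 ≈ 0.026130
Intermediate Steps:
Y = 14450/3 (Y = (8867 + 5583)/3 = (⅓)*14450 = 14450/3 ≈ 4816.7)
-20794/(-33739)/33644 + 39763/(((Y - 4598)*(11169 - 4205))) = -20794/(-33739)/33644 + 39763/(((14450/3 - 4598)*(11169 - 4205))) = -20794*(-1/33739)*(1/33644) + 39763/(((656/3)*6964)) = (20794/33739)*(1/33644) + 39763/(4568384/3) = 10397/567557458 + 39763*(3/4568384) = 10397/567557458 + 119289/4568384 = 33875429547905/1296410205103936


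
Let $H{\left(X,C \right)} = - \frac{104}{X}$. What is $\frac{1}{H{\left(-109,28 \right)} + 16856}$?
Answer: $\frac{109}{1837408} \approx 5.9323 \cdot 10^{-5}$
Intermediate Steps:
$\frac{1}{H{\left(-109,28 \right)} + 16856} = \frac{1}{- \frac{104}{-109} + 16856} = \frac{1}{\left(-104\right) \left(- \frac{1}{109}\right) + 16856} = \frac{1}{\frac{104}{109} + 16856} = \frac{1}{\frac{1837408}{109}} = \frac{109}{1837408}$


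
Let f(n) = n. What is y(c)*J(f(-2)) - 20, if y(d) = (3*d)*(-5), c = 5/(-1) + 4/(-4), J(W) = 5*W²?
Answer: 1780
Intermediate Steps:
c = -6 (c = 5*(-1) + 4*(-¼) = -5 - 1 = -6)
y(d) = -15*d
y(c)*J(f(-2)) - 20 = (-15*(-6))*(5*(-2)²) - 20 = 90*(5*4) - 20 = 90*20 - 20 = 1800 - 20 = 1780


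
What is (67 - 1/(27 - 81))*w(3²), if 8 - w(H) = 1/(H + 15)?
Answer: 691229/1296 ≈ 533.36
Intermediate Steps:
w(H) = 8 - 1/(15 + H) (w(H) = 8 - 1/(H + 15) = 8 - 1/(15 + H))
(67 - 1/(27 - 81))*w(3²) = (67 - 1/(27 - 81))*((119 + 8*3²)/(15 + 3²)) = (67 - 1/(-54))*((119 + 8*9)/(15 + 9)) = (67 - 1*(-1/54))*((119 + 72)/24) = (67 + 1/54)*((1/24)*191) = (3619/54)*(191/24) = 691229/1296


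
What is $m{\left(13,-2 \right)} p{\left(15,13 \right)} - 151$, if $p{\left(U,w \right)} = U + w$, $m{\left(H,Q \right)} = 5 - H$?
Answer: $-375$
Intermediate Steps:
$m{\left(13,-2 \right)} p{\left(15,13 \right)} - 151 = \left(5 - 13\right) \left(15 + 13\right) - 151 = \left(5 - 13\right) 28 - 151 = \left(-8\right) 28 - 151 = -224 - 151 = -375$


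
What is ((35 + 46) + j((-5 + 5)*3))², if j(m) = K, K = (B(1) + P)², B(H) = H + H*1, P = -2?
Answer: 6561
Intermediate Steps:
B(H) = 2*H (B(H) = H + H = 2*H)
K = 0 (K = (2*1 - 2)² = (2 - 2)² = 0² = 0)
j(m) = 0
((35 + 46) + j((-5 + 5)*3))² = ((35 + 46) + 0)² = (81 + 0)² = 81² = 6561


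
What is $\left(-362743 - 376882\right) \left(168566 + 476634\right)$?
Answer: $-477206050000$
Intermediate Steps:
$\left(-362743 - 376882\right) \left(168566 + 476634\right) = \left(-739625\right) 645200 = -477206050000$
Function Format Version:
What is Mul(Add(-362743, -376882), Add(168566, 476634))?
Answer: -477206050000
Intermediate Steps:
Mul(Add(-362743, -376882), Add(168566, 476634)) = Mul(-739625, 645200) = -477206050000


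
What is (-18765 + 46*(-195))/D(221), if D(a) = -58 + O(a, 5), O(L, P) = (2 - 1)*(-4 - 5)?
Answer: 27735/67 ≈ 413.96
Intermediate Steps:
O(L, P) = -9 (O(L, P) = 1*(-9) = -9)
D(a) = -67 (D(a) = -58 - 9 = -67)
(-18765 + 46*(-195))/D(221) = (-18765 + 46*(-195))/(-67) = (-18765 - 8970)*(-1/67) = -27735*(-1/67) = 27735/67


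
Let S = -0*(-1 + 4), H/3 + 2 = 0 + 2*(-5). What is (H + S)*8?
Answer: -288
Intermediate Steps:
H = -36 (H = -6 + 3*(0 + 2*(-5)) = -6 + 3*(0 - 10) = -6 + 3*(-10) = -6 - 30 = -36)
S = 0 (S = -0*3 = -1*0 = 0)
(H + S)*8 = (-36 + 0)*8 = -36*8 = -288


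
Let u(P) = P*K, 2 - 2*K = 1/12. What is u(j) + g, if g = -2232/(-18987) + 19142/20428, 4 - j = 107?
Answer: -75753210007/775732872 ≈ -97.654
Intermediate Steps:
j = -103 (j = 4 - 1*107 = 4 - 107 = -103)
g = 68174075/64644406 (g = -2232*(-1/18987) + 19142*(1/20428) = 744/6329 + 9571/10214 = 68174075/64644406 ≈ 1.0546)
K = 23/24 (K = 1 - ½/12 = 1 - ½*1/12 = 1 - 1/24 = 23/24 ≈ 0.95833)
u(P) = 23*P/24 (u(P) = P*(23/24) = 23*P/24)
u(j) + g = (23/24)*(-103) + 68174075/64644406 = -2369/24 + 68174075/64644406 = -75753210007/775732872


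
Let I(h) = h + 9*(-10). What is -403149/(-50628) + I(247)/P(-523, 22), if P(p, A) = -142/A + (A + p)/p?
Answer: -5496649185/266826436 ≈ -20.600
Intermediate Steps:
P(p, A) = -142/A + (A + p)/p
I(h) = -90 + h (I(h) = h - 90 = -90 + h)
-403149/(-50628) + I(247)/P(-523, 22) = -403149/(-50628) + (-90 + 247)/(1 - 142/22 + 22/(-523)) = -403149*(-1/50628) + 157/(1 - 142*1/22 + 22*(-1/523)) = 134383/16876 + 157/(1 - 71/11 - 22/523) = 134383/16876 + 157/(-31622/5753) = 134383/16876 + 157*(-5753/31622) = 134383/16876 - 903221/31622 = -5496649185/266826436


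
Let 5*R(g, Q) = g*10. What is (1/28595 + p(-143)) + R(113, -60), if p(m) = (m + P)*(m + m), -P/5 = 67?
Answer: 3915627731/28595 ≈ 1.3693e+5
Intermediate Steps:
P = -335 (P = -5*67 = -335)
p(m) = 2*m*(-335 + m) (p(m) = (m - 335)*(m + m) = (-335 + m)*(2*m) = 2*m*(-335 + m))
R(g, Q) = 2*g (R(g, Q) = (g*10)/5 = (10*g)/5 = 2*g)
(1/28595 + p(-143)) + R(113, -60) = (1/28595 + 2*(-143)*(-335 - 143)) + 2*113 = (1/28595 + 2*(-143)*(-478)) + 226 = (1/28595 + 136708) + 226 = 3909165261/28595 + 226 = 3915627731/28595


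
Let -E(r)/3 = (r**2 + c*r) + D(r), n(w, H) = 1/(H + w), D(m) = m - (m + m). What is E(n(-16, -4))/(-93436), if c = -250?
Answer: 15063/37374400 ≈ 0.00040303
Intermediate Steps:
D(m) = -m (D(m) = m - 2*m = -m)
E(r) = -3*r**2 + 753*r (E(r) = -3*((r**2 - 250*r) - r) = -3*(r**2 - 251*r) = -3*r**2 + 753*r)
E(n(-16, -4))/(-93436) = (3*(251 - 1/(-4 - 16))/(-4 - 16))/(-93436) = (3*(251 - 1/(-20))/(-20))*(-1/93436) = (3*(-1/20)*(251 - 1*(-1/20)))*(-1/93436) = (3*(-1/20)*(251 + 1/20))*(-1/93436) = (3*(-1/20)*(5021/20))*(-1/93436) = -15063/400*(-1/93436) = 15063/37374400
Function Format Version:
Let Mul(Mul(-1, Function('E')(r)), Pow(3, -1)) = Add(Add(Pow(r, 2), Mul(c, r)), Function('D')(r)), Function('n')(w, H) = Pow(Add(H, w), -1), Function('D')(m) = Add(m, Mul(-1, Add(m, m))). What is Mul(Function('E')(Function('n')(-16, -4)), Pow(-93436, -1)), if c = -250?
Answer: Rational(15063, 37374400) ≈ 0.00040303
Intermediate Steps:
Function('D')(m) = Mul(-1, m) (Function('D')(m) = Add(m, Mul(-1, Mul(2, m))) = Add(m, Mul(-2, m)) = Mul(-1, m))
Function('E')(r) = Add(Mul(-3, Pow(r, 2)), Mul(753, r)) (Function('E')(r) = Mul(-3, Add(Add(Pow(r, 2), Mul(-250, r)), Mul(-1, r))) = Mul(-3, Add(Pow(r, 2), Mul(-251, r))) = Add(Mul(-3, Pow(r, 2)), Mul(753, r)))
Mul(Function('E')(Function('n')(-16, -4)), Pow(-93436, -1)) = Mul(Mul(3, Pow(Add(-4, -16), -1), Add(251, Mul(-1, Pow(Add(-4, -16), -1)))), Pow(-93436, -1)) = Mul(Mul(3, Pow(-20, -1), Add(251, Mul(-1, Pow(-20, -1)))), Rational(-1, 93436)) = Mul(Mul(3, Rational(-1, 20), Add(251, Mul(-1, Rational(-1, 20)))), Rational(-1, 93436)) = Mul(Mul(3, Rational(-1, 20), Add(251, Rational(1, 20))), Rational(-1, 93436)) = Mul(Mul(3, Rational(-1, 20), Rational(5021, 20)), Rational(-1, 93436)) = Mul(Rational(-15063, 400), Rational(-1, 93436)) = Rational(15063, 37374400)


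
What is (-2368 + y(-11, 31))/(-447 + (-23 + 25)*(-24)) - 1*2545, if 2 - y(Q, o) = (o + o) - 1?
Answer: -419116/165 ≈ -2540.1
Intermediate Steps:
y(Q, o) = 3 - 2*o (y(Q, o) = 2 - ((o + o) - 1) = 2 - (2*o - 1) = 2 - (-1 + 2*o) = 2 + (1 - 2*o) = 3 - 2*o)
(-2368 + y(-11, 31))/(-447 + (-23 + 25)*(-24)) - 1*2545 = (-2368 + (3 - 2*31))/(-447 + (-23 + 25)*(-24)) - 1*2545 = (-2368 + (3 - 62))/(-447 + 2*(-24)) - 2545 = (-2368 - 59)/(-447 - 48) - 2545 = -2427/(-495) - 2545 = -2427*(-1/495) - 2545 = 809/165 - 2545 = -419116/165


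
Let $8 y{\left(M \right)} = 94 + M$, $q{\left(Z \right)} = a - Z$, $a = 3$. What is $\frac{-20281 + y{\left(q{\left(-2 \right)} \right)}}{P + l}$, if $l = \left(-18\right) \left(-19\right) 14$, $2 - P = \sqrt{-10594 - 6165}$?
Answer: $- \frac{388346855}{91843436} - \frac{162149 i \sqrt{16759}}{183686872} \approx -4.2284 - 0.11428 i$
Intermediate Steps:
$q{\left(Z \right)} = 3 - Z$
$y{\left(M \right)} = \frac{47}{4} + \frac{M}{8}$ ($y{\left(M \right)} = \frac{94 + M}{8} = \frac{47}{4} + \frac{M}{8}$)
$P = 2 - i \sqrt{16759}$ ($P = 2 - \sqrt{-10594 - 6165} = 2 - \sqrt{-16759} = 2 - i \sqrt{16759} \approx 2.0 - 129.46 i$)
$l = 4788$ ($l = 342 \cdot 14 = 4788$)
$\frac{-20281 + y{\left(q{\left(-2 \right)} \right)}}{P + l} = \frac{-20281 + \left(\frac{47}{4} + \frac{3 - -2}{8}\right)}{\left(2 - i \sqrt{16759}\right) + 4788} = \frac{-20281 + \left(\frac{47}{4} + \frac{3 + 2}{8}\right)}{4790 - i \sqrt{16759}} = \frac{-20281 + \left(\frac{47}{4} + \frac{1}{8} \cdot 5\right)}{4790 - i \sqrt{16759}} = \frac{-20281 + \left(\frac{47}{4} + \frac{5}{8}\right)}{4790 - i \sqrt{16759}} = \frac{-20281 + \frac{99}{8}}{4790 - i \sqrt{16759}} = - \frac{162149}{8 \left(4790 - i \sqrt{16759}\right)}$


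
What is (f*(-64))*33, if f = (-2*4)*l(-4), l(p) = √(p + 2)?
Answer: 16896*I*√2 ≈ 23895.0*I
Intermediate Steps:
l(p) = √(2 + p)
f = -8*I*√2 (f = (-2*4)*√(2 - 4) = -8*I*√2 ≈ -11.314*I)
(f*(-64))*33 = (-8*I*√2*(-64))*33 = (512*I*√2)*33 = 16896*I*√2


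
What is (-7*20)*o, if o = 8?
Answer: -1120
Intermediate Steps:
(-7*20)*o = -7*20*8 = -140*8 = -1120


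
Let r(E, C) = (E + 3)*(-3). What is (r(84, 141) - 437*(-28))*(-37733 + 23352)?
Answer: -172212475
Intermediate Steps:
r(E, C) = -9 - 3*E (r(E, C) = (3 + E)*(-3) = -9 - 3*E)
(r(84, 141) - 437*(-28))*(-37733 + 23352) = ((-9 - 3*84) - 437*(-28))*(-37733 + 23352) = ((-9 - 252) + 12236)*(-14381) = (-261 + 12236)*(-14381) = 11975*(-14381) = -172212475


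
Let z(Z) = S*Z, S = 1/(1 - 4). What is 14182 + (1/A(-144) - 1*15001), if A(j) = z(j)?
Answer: -39311/48 ≈ -818.98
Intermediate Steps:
S = -1/3 (S = 1/(-3) = -1/3 ≈ -0.33333)
z(Z) = -Z/3
A(j) = -j/3
14182 + (1/A(-144) - 1*15001) = 14182 + (1/(-1/3*(-144)) - 1*15001) = 14182 + (1/48 - 15001) = 14182 - 720047/48 = -39311/48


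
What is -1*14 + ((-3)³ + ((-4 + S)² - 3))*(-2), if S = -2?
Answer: -26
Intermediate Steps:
-1*14 + ((-3)³ + ((-4 + S)² - 3))*(-2) = -1*14 + ((-3)³ + ((-4 - 2)² - 3))*(-2) = -14 + (-27 + ((-6)² - 3))*(-2) = -14 + (-27 + (36 - 3))*(-2) = -14 + (-27 + 33)*(-2) = -14 + 6*(-2) = -14 - 12 = -26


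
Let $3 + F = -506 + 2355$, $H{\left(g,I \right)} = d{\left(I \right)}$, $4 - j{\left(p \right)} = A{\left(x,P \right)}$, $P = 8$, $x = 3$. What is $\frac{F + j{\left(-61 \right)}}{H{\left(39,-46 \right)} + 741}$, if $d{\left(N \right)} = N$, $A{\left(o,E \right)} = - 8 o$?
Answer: $\frac{1874}{695} \approx 2.6964$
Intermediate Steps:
$j{\left(p \right)} = 28$ ($j{\left(p \right)} = 4 - \left(-8\right) 3 = 4 - -24 = 4 + 24 = 28$)
$H{\left(g,I \right)} = I$
$F = 1846$ ($F = -3 + \left(-506 + 2355\right) = -3 + 1849 = 1846$)
$\frac{F + j{\left(-61 \right)}}{H{\left(39,-46 \right)} + 741} = \frac{1846 + 28}{-46 + 741} = \frac{1874}{695}$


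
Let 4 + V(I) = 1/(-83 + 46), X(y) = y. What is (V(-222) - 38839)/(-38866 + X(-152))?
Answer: 239532/240611 ≈ 0.99552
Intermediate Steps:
V(I) = -149/37 (V(I) = -4 + 1/(-83 + 46) = -4 + 1/(-37) = -4 - 1/37 = -149/37)
(V(-222) - 38839)/(-38866 + X(-152)) = (-149/37 - 38839)/(-38866 - 152) = -1437192/37/(-39018) = -1437192/37*(-1/39018) = 239532/240611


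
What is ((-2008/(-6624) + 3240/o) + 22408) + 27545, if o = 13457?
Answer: 556602167815/11142396 ≈ 49954.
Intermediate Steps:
((-2008/(-6624) + 3240/o) + 22408) + 27545 = ((-2008/(-6624) + 3240/13457) + 22408) + 27545 = ((-2008*(-1/6624) + 3240*(1/13457)) + 22408) + 27545 = ((251/828 + 3240/13457) + 22408) + 27545 = (6060427/11142396 + 22408) + 27545 = 249684869995/11142396 + 27545 = 556602167815/11142396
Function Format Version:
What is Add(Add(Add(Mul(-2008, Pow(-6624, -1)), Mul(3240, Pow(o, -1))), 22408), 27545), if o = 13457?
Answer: Rational(556602167815, 11142396) ≈ 49954.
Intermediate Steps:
Add(Add(Add(Mul(-2008, Pow(-6624, -1)), Mul(3240, Pow(o, -1))), 22408), 27545) = Add(Add(Add(Mul(-2008, Pow(-6624, -1)), Mul(3240, Pow(13457, -1))), 22408), 27545) = Add(Add(Add(Mul(-2008, Rational(-1, 6624)), Mul(3240, Rational(1, 13457))), 22408), 27545) = Add(Add(Add(Rational(251, 828), Rational(3240, 13457)), 22408), 27545) = Add(Add(Rational(6060427, 11142396), 22408), 27545) = Add(Rational(249684869995, 11142396), 27545) = Rational(556602167815, 11142396)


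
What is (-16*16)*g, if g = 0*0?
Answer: 0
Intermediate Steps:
g = 0
(-16*16)*g = -16*16*0 = -256*0 = 0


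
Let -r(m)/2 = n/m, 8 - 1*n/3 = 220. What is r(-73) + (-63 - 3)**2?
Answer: 316716/73 ≈ 4338.6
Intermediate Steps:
n = -636 (n = 24 - 3*220 = 24 - 660 = -636)
r(m) = 1272/m (r(m) = -(-1272)/m = 1272/m)
r(-73) + (-63 - 3)**2 = 1272/(-73) + (-63 - 3)**2 = 1272*(-1/73) + (-66)**2 = -1272/73 + 4356 = 316716/73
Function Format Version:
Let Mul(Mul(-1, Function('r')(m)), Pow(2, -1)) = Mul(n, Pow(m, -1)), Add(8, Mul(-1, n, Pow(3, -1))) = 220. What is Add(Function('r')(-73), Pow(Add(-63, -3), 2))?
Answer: Rational(316716, 73) ≈ 4338.6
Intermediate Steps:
n = -636 (n = Add(24, Mul(-3, 220)) = Add(24, -660) = -636)
Function('r')(m) = Mul(1272, Pow(m, -1)) (Function('r')(m) = Mul(-2, Mul(-636, Pow(m, -1))) = Mul(1272, Pow(m, -1)))
Add(Function('r')(-73), Pow(Add(-63, -3), 2)) = Add(Mul(1272, Pow(-73, -1)), Pow(Add(-63, -3), 2)) = Add(Mul(1272, Rational(-1, 73)), Pow(-66, 2)) = Add(Rational(-1272, 73), 4356) = Rational(316716, 73)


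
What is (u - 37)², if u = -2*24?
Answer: 7225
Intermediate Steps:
u = -48
(u - 37)² = (-48 - 37)² = (-85)² = 7225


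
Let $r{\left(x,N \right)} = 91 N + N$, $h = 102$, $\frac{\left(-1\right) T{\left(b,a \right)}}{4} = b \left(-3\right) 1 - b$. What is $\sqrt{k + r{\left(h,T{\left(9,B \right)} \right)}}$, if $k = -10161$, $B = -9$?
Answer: $21 \sqrt{7} \approx 55.561$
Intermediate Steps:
$T{\left(b,a \right)} = 16 b$ ($T{\left(b,a \right)} = - 4 \left(b \left(-3\right) 1 - b\right) = - 4 \left(- 3 b 1 - b\right) = - 4 \left(- 3 b - b\right) = - 4 \left(- 4 b\right) = 16 b$)
$r{\left(x,N \right)} = 92 N$
$\sqrt{k + r{\left(h,T{\left(9,B \right)} \right)}} = \sqrt{-10161 + 92 \cdot 16 \cdot 9} = \sqrt{-10161 + 92 \cdot 144} = \sqrt{-10161 + 13248} = \sqrt{3087} = 21 \sqrt{7}$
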